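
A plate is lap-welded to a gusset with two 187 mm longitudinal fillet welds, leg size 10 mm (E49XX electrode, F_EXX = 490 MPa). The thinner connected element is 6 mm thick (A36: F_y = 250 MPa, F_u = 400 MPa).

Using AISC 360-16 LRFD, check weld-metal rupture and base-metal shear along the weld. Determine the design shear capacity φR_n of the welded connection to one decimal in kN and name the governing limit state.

Weld metal: throat = 0.707×10 = 7.07 mm, L = 2×187 = 374 mm. φR_n = 0.75 × 0.6 × 490 × 7.07 × 374 = 583.0 kN.
Base metal shear (6 mm plate): yield φR_n = 1.0×0.6×250×6×374 = 336.6 kN; rupture φR_n = 0.75×0.6×400×6×374 = 403.9 kN; take 336.6 kN (yield).
Governing: min(583.0, 336.6) = 336.6 kN → base-metal shear.

336.6 kN (base-metal shear governs)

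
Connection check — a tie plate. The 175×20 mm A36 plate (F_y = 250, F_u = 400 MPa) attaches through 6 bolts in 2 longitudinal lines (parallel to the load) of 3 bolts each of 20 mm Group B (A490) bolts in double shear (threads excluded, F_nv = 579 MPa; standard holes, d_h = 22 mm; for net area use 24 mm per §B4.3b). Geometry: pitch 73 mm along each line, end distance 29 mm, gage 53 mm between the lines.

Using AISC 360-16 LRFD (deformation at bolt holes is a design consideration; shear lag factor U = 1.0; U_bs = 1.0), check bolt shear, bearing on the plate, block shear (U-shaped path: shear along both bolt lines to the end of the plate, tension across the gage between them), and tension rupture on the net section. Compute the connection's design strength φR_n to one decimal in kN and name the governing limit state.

Bolt shear: A_b = π(20)²/4 = 314.16 mm². φR_n = 0.75 × 579 × 314.16 × 6 × 2 = 1637.1 kN.
Bearing (20 mm plate, F_u = 400 MPa): end bolts L_c = 29 − 22/2 = 18, R_n = min(1.2×18×20×400, 2.4×20×20×400) = 172.8 kN/bolt; interior L_c = 73 − 22 = 51, R_n = 384 kN/bolt. φR_n = 0.75 × (2×172.8 + 4×384) = 1411.2 kN.
Block shear: shear path 2×[29+2×73] = 2×175 mm, A_gv = 7000, A_nv = 2×(175 − 2.5×24)×20 = 4600 mm²; tension across gage: (53 − 1×24)×20 = 580 mm². R_n = min(0.6×400×4600, 0.6×250×7000) + 1.0×400×580 = min(1104, 1050) + 232 = 1282 kN. φR_n = 0.75 × 1282 = 961.5 kN.
Tension rupture (net): A_n = (175 − 2×24)×20 = 2540 mm² (U = 1.0, A_e = A_n). φR_n = 0.75 × 400 × 2540 = 762.0 kN.
Governing: min(1637.1, 1411.2, 961.5, 762.0) = 762.0 kN → net-section rupture.

762.0 kN (net-section rupture governs)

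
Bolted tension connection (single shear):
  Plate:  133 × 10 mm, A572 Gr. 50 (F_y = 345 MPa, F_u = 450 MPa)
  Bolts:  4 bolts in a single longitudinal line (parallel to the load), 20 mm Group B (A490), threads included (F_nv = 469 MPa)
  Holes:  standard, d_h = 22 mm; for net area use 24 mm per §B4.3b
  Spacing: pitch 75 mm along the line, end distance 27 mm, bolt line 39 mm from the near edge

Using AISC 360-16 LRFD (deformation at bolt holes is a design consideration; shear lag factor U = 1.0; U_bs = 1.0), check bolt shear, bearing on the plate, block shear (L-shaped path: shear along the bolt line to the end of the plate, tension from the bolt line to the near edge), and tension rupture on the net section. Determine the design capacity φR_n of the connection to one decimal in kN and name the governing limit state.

367.9 kN (net-section rupture governs)

Bolt shear: A_b = π(20)²/4 = 314.16 mm². φR_n = 0.75 × 469 × 314.16 × 4 × 1 = 442.0 kN.
Bearing (10 mm plate, F_u = 450 MPa): end bolts L_c = 27 − 22/2 = 16, R_n = min(1.2×16×10×450, 2.4×20×10×450) = 86.4 kN/bolt; interior L_c = 75 − 22 = 53, R_n = 216 kN/bolt. φR_n = 0.75 × (1×86.4 + 3×216) = 550.8 kN.
Block shear: shear path 1×[27+3×75] = 1×252 mm, A_gv = 2520, A_nv = 1×(252 − 3.5×24)×10 = 1680 mm²; tension to near edge: (39 − 0.5×24)×10 = 270 mm². R_n = min(0.6×450×1680, 0.6×345×2520) + 1.0×450×270 = min(453.6, 521.64) + 121.5 = 575.1 kN. φR_n = 0.75 × 575.1 = 431.3 kN.
Tension rupture (net): A_n = (133 − 1×24)×10 = 1090 mm² (U = 1.0, A_e = A_n). φR_n = 0.75 × 450 × 1090 = 367.9 kN.
Governing: min(442.0, 550.8, 431.3, 367.9) = 367.9 kN → net-section rupture.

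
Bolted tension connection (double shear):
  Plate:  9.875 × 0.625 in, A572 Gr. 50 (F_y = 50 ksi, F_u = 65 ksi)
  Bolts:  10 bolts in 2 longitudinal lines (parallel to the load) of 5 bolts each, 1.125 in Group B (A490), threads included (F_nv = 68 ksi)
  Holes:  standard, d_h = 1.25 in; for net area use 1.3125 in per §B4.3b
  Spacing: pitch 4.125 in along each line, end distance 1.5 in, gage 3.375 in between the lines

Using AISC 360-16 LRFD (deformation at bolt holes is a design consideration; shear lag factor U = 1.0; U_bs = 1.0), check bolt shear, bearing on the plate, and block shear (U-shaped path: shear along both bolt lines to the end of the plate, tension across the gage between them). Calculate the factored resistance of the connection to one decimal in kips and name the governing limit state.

505.0 kips (block shear governs)

Bolt shear: A_b = π(1.125)²/4 = 0.99402 in². φR_n = 0.75 × 68 × 0.99402 × 10 × 2 = 1013.9 kips.
Bearing (0.625 in plate, F_u = 65 ksi): end bolts L_c = 1.5 − 1.25/2 = 0.875, R_n = min(1.2×0.875×0.625×65, 2.4×1.125×0.625×65) = 42.656 kips/bolt; interior L_c = 4.125 − 1.25 = 2.875, R_n = 109.69 kips/bolt. φR_n = 0.75 × (2×42.656 + 8×109.69) = 722.1 kips.
Block shear: shear path 2×[1.5+4×4.125] = 2×18 in, A_gv = 22.5, A_nv = 2×(18 − 4.5×1.3125)×0.625 = 15.117 in²; tension across gage: (3.375 − 1×1.3125)×0.625 = 1.2891 in². R_n = min(0.6×65×15.117, 0.6×50×22.5) + 1.0×65×1.2891 = min(589.56, 675) + 83.792 = 673.35 kips. φR_n = 0.75 × 673.35 = 505.0 kips.
Governing: min(1013.9, 722.1, 505.0) = 505.0 kips → block shear.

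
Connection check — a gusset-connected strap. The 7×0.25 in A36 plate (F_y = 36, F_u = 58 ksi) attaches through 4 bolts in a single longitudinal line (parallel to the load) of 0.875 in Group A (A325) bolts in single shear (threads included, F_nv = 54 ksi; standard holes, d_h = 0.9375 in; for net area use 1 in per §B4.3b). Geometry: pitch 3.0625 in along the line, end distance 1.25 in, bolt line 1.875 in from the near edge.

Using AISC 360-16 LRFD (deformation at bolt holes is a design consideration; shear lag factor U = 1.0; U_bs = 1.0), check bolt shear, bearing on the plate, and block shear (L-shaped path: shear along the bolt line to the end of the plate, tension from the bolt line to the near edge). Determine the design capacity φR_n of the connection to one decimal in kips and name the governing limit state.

Bolt shear: A_b = π(0.875)²/4 = 0.60132 in². φR_n = 0.75 × 54 × 0.60132 × 4 × 1 = 97.4 kips.
Bearing (0.25 in plate, F_u = 58 ksi): end bolts L_c = 1.25 − 0.9375/2 = 0.78125, R_n = min(1.2×0.78125×0.25×58, 2.4×0.875×0.25×58) = 13.594 kips/bolt; interior L_c = 3.0625 − 0.9375 = 2.125, R_n = 30.45 kips/bolt. φR_n = 0.75 × (1×13.594 + 3×30.45) = 78.7 kips.
Block shear: shear path 1×[1.25+3×3.0625] = 1×10.4375 in, A_gv = 2.6094, A_nv = 1×(10.4375 − 3.5×1)×0.25 = 1.7344 in²; tension to near edge: (1.875 − 0.5×1)×0.25 = 0.34375 in². R_n = min(0.6×58×1.7344, 0.6×36×2.6094) + 1.0×58×0.34375 = min(60.357, 56.363) + 19.938 = 76.301 kips. φR_n = 0.75 × 76.301 = 57.2 kips.
Governing: min(97.4, 78.7, 57.2) = 57.2 kips → block shear.

57.2 kips (block shear governs)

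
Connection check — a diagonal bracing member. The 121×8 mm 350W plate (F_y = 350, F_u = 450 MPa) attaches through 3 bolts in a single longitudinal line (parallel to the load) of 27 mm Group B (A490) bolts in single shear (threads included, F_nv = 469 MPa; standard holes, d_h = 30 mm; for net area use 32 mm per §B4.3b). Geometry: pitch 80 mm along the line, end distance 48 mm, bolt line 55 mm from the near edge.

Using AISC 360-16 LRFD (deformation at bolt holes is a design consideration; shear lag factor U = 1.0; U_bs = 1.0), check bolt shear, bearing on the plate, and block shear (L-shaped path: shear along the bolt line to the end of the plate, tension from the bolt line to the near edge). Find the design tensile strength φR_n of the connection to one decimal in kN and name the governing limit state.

312.7 kN (block shear governs)

Bolt shear: A_b = π(27)²/4 = 572.56 mm². φR_n = 0.75 × 469 × 572.56 × 3 × 1 = 604.2 kN.
Bearing (8 mm plate, F_u = 450 MPa): end bolts L_c = 48 − 30/2 = 33, R_n = min(1.2×33×8×450, 2.4×27×8×450) = 142.56 kN/bolt; interior L_c = 80 − 30 = 50, R_n = 216 kN/bolt. φR_n = 0.75 × (1×142.56 + 2×216) = 430.9 kN.
Block shear: shear path 1×[48+2×80] = 1×208 mm, A_gv = 1664, A_nv = 1×(208 − 2.5×32)×8 = 1024 mm²; tension to near edge: (55 − 0.5×32)×8 = 312 mm². R_n = min(0.6×450×1024, 0.6×350×1664) + 1.0×450×312 = min(276.48, 349.44) + 140.4 = 416.88 kN. φR_n = 0.75 × 416.88 = 312.7 kN.
Governing: min(604.2, 430.9, 312.7) = 312.7 kN → block shear.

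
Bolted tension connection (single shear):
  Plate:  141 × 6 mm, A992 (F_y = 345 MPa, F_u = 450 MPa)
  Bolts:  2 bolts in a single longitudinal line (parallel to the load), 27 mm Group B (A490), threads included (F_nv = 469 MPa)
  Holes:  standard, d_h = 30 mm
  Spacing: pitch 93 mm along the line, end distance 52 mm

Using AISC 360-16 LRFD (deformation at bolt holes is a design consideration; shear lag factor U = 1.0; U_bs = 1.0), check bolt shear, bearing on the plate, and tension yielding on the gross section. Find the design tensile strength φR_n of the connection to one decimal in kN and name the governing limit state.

Bolt shear: A_b = π(27)²/4 = 572.56 mm². φR_n = 0.75 × 469 × 572.56 × 2 × 1 = 402.8 kN.
Bearing (6 mm plate, F_u = 450 MPa): end bolts L_c = 52 − 30/2 = 37, R_n = min(1.2×37×6×450, 2.4×27×6×450) = 119.88 kN/bolt; interior L_c = 93 − 30 = 63, R_n = 174.96 kN/bolt. φR_n = 0.75 × (1×119.88 + 1×174.96) = 221.1 kN.
Tension yield (gross): A_g = 141×6 = 846 mm². φR_n = 0.90 × 345 × 846 = 262.7 kN.
Governing: min(402.8, 221.1, 262.7) = 221.1 kN → bearing.

221.1 kN (bearing governs)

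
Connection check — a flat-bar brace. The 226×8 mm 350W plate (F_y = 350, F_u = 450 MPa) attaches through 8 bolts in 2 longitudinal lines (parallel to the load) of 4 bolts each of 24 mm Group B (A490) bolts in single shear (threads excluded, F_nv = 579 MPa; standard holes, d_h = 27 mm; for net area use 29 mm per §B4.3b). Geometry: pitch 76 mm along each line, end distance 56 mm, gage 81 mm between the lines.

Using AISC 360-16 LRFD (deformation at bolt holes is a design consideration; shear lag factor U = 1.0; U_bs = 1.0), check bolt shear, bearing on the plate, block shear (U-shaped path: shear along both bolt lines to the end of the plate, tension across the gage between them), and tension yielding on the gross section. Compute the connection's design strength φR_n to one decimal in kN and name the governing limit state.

Bolt shear: A_b = π(24)²/4 = 452.39 mm². φR_n = 0.75 × 579 × 452.39 × 8 × 1 = 1571.6 kN.
Bearing (8 mm plate, F_u = 450 MPa): end bolts L_c = 56 − 27/2 = 42.5, R_n = min(1.2×42.5×8×450, 2.4×24×8×450) = 183.6 kN/bolt; interior L_c = 76 − 27 = 49, R_n = 207.36 kN/bolt. φR_n = 0.75 × (2×183.6 + 6×207.36) = 1208.5 kN.
Block shear: shear path 2×[56+3×76] = 2×284 mm, A_gv = 4544, A_nv = 2×(284 − 3.5×29)×8 = 2920 mm²; tension across gage: (81 − 1×29)×8 = 416 mm². R_n = min(0.6×450×2920, 0.6×350×4544) + 1.0×450×416 = min(788.4, 954.24) + 187.2 = 975.6 kN. φR_n = 0.75 × 975.6 = 731.7 kN.
Tension yield (gross): A_g = 226×8 = 1808 mm². φR_n = 0.90 × 350 × 1808 = 569.5 kN.
Governing: min(1571.6, 1208.5, 731.7, 569.5) = 569.5 kN → gross-section yield.

569.5 kN (gross-section yield governs)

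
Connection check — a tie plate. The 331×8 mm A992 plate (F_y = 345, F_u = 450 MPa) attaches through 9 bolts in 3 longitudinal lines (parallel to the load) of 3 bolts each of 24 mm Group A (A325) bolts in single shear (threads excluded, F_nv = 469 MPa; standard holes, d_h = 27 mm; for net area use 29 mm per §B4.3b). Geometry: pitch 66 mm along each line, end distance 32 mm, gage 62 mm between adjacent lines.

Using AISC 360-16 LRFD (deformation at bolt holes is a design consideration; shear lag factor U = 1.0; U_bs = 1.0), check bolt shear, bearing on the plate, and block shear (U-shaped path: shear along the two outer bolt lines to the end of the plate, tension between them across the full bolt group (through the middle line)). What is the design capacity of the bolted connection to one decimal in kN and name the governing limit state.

474.7 kN (block shear governs)

Bolt shear: A_b = π(24)²/4 = 452.39 mm². φR_n = 0.75 × 469 × 452.39 × 9 × 1 = 1432.2 kN.
Bearing (8 mm plate, F_u = 450 MPa): end bolts L_c = 32 − 27/2 = 18.5, R_n = min(1.2×18.5×8×450, 2.4×24×8×450) = 79.92 kN/bolt; interior L_c = 66 − 27 = 39, R_n = 168.48 kN/bolt. φR_n = 0.75 × (3×79.92 + 6×168.48) = 938.0 kN.
Block shear: shear path 2×[32+2×66] = 2×164 mm, A_gv = 2624, A_nv = 2×(164 − 2.5×29)×8 = 1464 mm²; tension across gage: (124 − 2×29)×8 = 528 mm². R_n = min(0.6×450×1464, 0.6×345×2624) + 1.0×450×528 = min(395.28, 543.17) + 237.6 = 632.88 kN. φR_n = 0.75 × 632.88 = 474.7 kN.
Governing: min(1432.2, 938.0, 474.7) = 474.7 kN → block shear.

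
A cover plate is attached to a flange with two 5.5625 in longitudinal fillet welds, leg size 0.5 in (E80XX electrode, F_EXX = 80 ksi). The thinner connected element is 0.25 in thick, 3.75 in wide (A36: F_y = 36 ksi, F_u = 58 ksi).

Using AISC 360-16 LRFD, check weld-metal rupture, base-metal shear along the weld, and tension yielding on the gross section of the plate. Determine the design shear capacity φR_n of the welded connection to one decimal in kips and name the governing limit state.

30.4 kips (gross-section yield governs)

Weld metal: throat = 0.707×0.5 = 0.3535 in, L = 2×5.5625 = 11.125 in. φR_n = 0.75 × 0.6 × 80 × 0.3535 × 11.125 = 141.6 kips.
Base metal shear (0.25 in plate): yield φR_n = 1.0×0.6×36×0.25×11.125 = 60.1 kips; rupture φR_n = 0.75×0.6×58×0.25×11.125 = 72.6 kips; take 60.1 kips (yield).
Tension yield (gross): A_g = 3.75×0.25 = 0.9375 in². φR_n = 0.90 × 36 × 0.9375 = 30.4 kips.
Governing: min(141.6, 60.1, 30.4) = 30.4 kips → gross-section yield.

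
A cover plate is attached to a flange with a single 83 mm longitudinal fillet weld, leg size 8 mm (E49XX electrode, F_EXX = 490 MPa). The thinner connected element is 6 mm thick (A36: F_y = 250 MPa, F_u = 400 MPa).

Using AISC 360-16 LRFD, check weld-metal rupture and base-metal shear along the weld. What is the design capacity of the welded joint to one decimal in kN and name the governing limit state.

74.7 kN (base-metal shear governs)

Weld metal: throat = 0.707×8 = 5.656 mm, L = 83 mm. φR_n = 0.75 × 0.6 × 490 × 5.656 × 83 = 103.5 kN.
Base metal shear (6 mm plate): yield φR_n = 1.0×0.6×250×6×83 = 74.7 kN; rupture φR_n = 0.75×0.6×400×6×83 = 89.6 kN; take 74.7 kN (yield).
Governing: min(103.5, 74.7) = 74.7 kN → base-metal shear.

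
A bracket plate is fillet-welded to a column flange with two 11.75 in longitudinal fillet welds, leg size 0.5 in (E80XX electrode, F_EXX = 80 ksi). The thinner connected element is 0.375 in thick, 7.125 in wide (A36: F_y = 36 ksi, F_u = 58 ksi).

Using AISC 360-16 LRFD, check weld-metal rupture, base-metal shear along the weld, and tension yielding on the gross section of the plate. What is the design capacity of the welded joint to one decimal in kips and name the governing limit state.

86.6 kips (gross-section yield governs)

Weld metal: throat = 0.707×0.5 = 0.3535 in, L = 2×11.75 = 23.5 in. φR_n = 0.75 × 0.6 × 80 × 0.3535 × 23.5 = 299.1 kips.
Base metal shear (0.375 in plate): yield φR_n = 1.0×0.6×36×0.375×23.5 = 190.4 kips; rupture φR_n = 0.75×0.6×58×0.375×23.5 = 230.0 kips; take 190.4 kips (yield).
Tension yield (gross): A_g = 7.125×0.375 = 2.6719 in². φR_n = 0.90 × 36 × 2.6719 = 86.6 kips.
Governing: min(299.1, 190.4, 86.6) = 86.6 kips → gross-section yield.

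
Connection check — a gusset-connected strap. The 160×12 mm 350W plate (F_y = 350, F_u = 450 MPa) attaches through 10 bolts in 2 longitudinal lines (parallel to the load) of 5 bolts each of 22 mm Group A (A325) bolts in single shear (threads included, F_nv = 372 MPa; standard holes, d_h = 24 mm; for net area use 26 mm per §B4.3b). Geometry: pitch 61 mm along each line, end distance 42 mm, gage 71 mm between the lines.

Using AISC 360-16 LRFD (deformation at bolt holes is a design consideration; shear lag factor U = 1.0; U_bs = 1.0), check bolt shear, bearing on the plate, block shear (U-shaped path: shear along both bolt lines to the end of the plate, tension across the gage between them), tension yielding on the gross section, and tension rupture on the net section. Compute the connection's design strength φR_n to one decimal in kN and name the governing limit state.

437.4 kN (net-section rupture governs)

Bolt shear: A_b = π(22)²/4 = 380.13 mm². φR_n = 0.75 × 372 × 380.13 × 10 × 1 = 1060.6 kN.
Bearing (12 mm plate, F_u = 450 MPa): end bolts L_c = 42 − 24/2 = 30, R_n = min(1.2×30×12×450, 2.4×22×12×450) = 194.4 kN/bolt; interior L_c = 61 − 24 = 37, R_n = 239.76 kN/bolt. φR_n = 0.75 × (2×194.4 + 8×239.76) = 1730.2 kN.
Block shear: shear path 2×[42+4×61] = 2×286 mm, A_gv = 6864, A_nv = 2×(286 − 4.5×26)×12 = 4056 mm²; tension across gage: (71 − 1×26)×12 = 540 mm². R_n = min(0.6×450×4056, 0.6×350×6864) + 1.0×450×540 = min(1095.1, 1441.4) + 243 = 1338.1 kN. φR_n = 0.75 × 1338.1 = 1003.6 kN.
Tension yield (gross): A_g = 160×12 = 1920 mm². φR_n = 0.90 × 350 × 1920 = 604.8 kN.
Tension rupture (net): A_n = (160 − 2×26)×12 = 1296 mm² (U = 1.0, A_e = A_n). φR_n = 0.75 × 450 × 1296 = 437.4 kN.
Governing: min(1060.6, 1730.2, 1003.6, 604.8, 437.4) = 437.4 kN → net-section rupture.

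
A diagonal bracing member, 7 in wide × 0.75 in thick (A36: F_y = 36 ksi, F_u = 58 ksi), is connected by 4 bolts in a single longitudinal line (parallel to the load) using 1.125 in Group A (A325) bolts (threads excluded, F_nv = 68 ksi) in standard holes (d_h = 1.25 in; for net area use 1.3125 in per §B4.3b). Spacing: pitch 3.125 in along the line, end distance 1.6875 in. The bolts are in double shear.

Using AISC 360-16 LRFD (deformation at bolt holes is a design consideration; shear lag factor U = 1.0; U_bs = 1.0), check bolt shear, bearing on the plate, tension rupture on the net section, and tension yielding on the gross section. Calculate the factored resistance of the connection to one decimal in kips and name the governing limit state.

170.1 kips (gross-section yield governs)

Bolt shear: A_b = π(1.125)²/4 = 0.99402 in². φR_n = 0.75 × 68 × 0.99402 × 4 × 2 = 405.6 kips.
Bearing (0.75 in plate, F_u = 58 ksi): end bolts L_c = 1.6875 − 1.25/2 = 1.0625, R_n = min(1.2×1.0625×0.75×58, 2.4×1.125×0.75×58) = 55.463 kips/bolt; interior L_c = 3.125 − 1.25 = 1.875, R_n = 97.875 kips/bolt. φR_n = 0.75 × (1×55.463 + 3×97.875) = 261.8 kips.
Tension rupture (net): A_n = (7 − 1×1.3125)×0.75 = 4.2656 in² (U = 1.0, A_e = A_n). φR_n = 0.75 × 58 × 4.2656 = 185.6 kips.
Tension yield (gross): A_g = 7×0.75 = 5.25 in². φR_n = 0.90 × 36 × 5.25 = 170.1 kips.
Governing: min(405.6, 261.8, 185.6, 170.1) = 170.1 kips → gross-section yield.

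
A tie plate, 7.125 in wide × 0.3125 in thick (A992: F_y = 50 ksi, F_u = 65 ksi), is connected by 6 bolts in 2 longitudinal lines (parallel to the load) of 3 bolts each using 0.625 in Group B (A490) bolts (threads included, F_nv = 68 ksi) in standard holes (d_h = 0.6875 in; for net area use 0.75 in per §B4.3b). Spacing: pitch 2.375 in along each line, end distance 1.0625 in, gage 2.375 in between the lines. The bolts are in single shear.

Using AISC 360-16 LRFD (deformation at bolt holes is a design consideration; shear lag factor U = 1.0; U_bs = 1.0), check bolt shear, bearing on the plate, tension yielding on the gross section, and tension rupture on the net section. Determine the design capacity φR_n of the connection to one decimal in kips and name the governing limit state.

85.7 kips (net-section rupture governs)

Bolt shear: A_b = π(0.625)²/4 = 0.3068 in². φR_n = 0.75 × 68 × 0.3068 × 6 × 1 = 93.9 kips.
Bearing (0.3125 in plate, F_u = 65 ksi): end bolts L_c = 1.0625 − 0.6875/2 = 0.71875, R_n = min(1.2×0.71875×0.3125×65, 2.4×0.625×0.3125×65) = 17.52 kips/bolt; interior L_c = 2.375 − 0.6875 = 1.6875, R_n = 30.469 kips/bolt. φR_n = 0.75 × (2×17.52 + 4×30.469) = 117.7 kips.
Tension yield (gross): A_g = 7.125×0.3125 = 2.2266 in². φR_n = 0.90 × 50 × 2.2266 = 100.2 kips.
Tension rupture (net): A_n = (7.125 − 2×0.75)×0.3125 = 1.7578 in² (U = 1.0, A_e = A_n). φR_n = 0.75 × 65 × 1.7578 = 85.7 kips.
Governing: min(93.9, 117.7, 100.2, 85.7) = 85.7 kips → net-section rupture.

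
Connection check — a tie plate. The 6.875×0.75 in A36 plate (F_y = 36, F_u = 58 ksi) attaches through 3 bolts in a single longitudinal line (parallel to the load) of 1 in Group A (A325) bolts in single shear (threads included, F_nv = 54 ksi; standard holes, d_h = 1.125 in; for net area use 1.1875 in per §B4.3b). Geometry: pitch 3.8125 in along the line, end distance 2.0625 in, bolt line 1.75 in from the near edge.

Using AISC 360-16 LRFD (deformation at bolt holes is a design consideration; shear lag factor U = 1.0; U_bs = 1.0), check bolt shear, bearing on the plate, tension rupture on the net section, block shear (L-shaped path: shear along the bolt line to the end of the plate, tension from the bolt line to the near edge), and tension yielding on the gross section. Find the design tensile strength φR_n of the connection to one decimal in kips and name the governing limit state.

95.4 kips (bolt shear governs)

Bolt shear: A_b = π(1)²/4 = 0.7854 in². φR_n = 0.75 × 54 × 0.7854 × 3 × 1 = 95.4 kips.
Bearing (0.75 in plate, F_u = 58 ksi): end bolts L_c = 2.0625 − 1.125/2 = 1.5, R_n = min(1.2×1.5×0.75×58, 2.4×1×0.75×58) = 78.3 kips/bolt; interior L_c = 3.8125 − 1.125 = 2.6875, R_n = 104.4 kips/bolt. φR_n = 0.75 × (1×78.3 + 2×104.4) = 215.3 kips.
Tension rupture (net): A_n = (6.875 − 1×1.1875)×0.75 = 4.2656 in² (U = 1.0, A_e = A_n). φR_n = 0.75 × 58 × 4.2656 = 185.6 kips.
Block shear: shear path 1×[2.0625+2×3.8125] = 1×9.6875 in, A_gv = 7.2656, A_nv = 1×(9.6875 − 2.5×1.1875)×0.75 = 5.0391 in²; tension to near edge: (1.75 − 0.5×1.1875)×0.75 = 0.86719 in². R_n = min(0.6×58×5.0391, 0.6×36×7.2656) + 1.0×58×0.86719 = min(175.36, 156.94) + 50.297 = 207.24 kips. φR_n = 0.75 × 207.24 = 155.4 kips.
Tension yield (gross): A_g = 6.875×0.75 = 5.1563 in². φR_n = 0.90 × 36 × 5.1563 = 167.1 kips.
Governing: min(95.4, 215.3, 185.6, 155.4, 167.1) = 95.4 kips → bolt shear.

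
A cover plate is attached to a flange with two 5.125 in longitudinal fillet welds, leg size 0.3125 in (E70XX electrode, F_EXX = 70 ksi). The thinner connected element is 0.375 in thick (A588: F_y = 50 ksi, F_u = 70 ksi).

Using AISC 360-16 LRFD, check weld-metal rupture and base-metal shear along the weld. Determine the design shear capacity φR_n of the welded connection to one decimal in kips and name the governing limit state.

71.3 kips (weld metal governs)

Weld metal: throat = 0.707×0.3125 = 0.22094 in, L = 2×5.125 = 10.25 in. φR_n = 0.75 × 0.6 × 70 × 0.22094 × 10.25 = 71.3 kips.
Base metal shear (0.375 in plate): yield φR_n = 1.0×0.6×50×0.375×10.25 = 115.3 kips; rupture φR_n = 0.75×0.6×70×0.375×10.25 = 121.1 kips; take 115.3 kips (yield).
Governing: min(71.3, 115.3) = 71.3 kips → weld metal.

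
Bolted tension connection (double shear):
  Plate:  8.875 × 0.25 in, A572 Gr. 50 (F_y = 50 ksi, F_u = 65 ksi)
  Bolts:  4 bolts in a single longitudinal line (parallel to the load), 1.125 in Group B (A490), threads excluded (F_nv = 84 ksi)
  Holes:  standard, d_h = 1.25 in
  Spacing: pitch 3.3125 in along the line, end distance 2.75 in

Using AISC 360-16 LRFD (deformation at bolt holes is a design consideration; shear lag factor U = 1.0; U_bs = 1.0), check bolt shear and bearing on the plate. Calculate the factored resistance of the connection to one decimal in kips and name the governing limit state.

Bolt shear: A_b = π(1.125)²/4 = 0.99402 in². φR_n = 0.75 × 84 × 0.99402 × 4 × 2 = 501.0 kips.
Bearing (0.25 in plate, F_u = 65 ksi): end bolts L_c = 2.75 − 1.25/2 = 2.125, R_n = min(1.2×2.125×0.25×65, 2.4×1.125×0.25×65) = 41.438 kips/bolt; interior L_c = 3.3125 − 1.25 = 2.0625, R_n = 40.219 kips/bolt. φR_n = 0.75 × (1×41.438 + 3×40.219) = 121.6 kips.
Governing: min(501.0, 121.6) = 121.6 kips → bearing.

121.6 kips (bearing governs)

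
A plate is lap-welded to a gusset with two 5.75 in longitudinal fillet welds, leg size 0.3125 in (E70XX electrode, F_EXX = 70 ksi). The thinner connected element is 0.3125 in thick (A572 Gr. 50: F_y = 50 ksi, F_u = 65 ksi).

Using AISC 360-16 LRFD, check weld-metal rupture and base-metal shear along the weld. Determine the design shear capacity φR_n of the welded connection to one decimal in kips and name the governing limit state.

Weld metal: throat = 0.707×0.3125 = 0.22094 in, L = 2×5.75 = 11.5 in. φR_n = 0.75 × 0.6 × 70 × 0.22094 × 11.5 = 80.0 kips.
Base metal shear (0.3125 in plate): yield φR_n = 1.0×0.6×50×0.3125×11.5 = 107.8 kips; rupture φR_n = 0.75×0.6×65×0.3125×11.5 = 105.1 kips; take 105.1 kips (rupture).
Governing: min(80.0, 105.1) = 80.0 kips → weld metal.

80.0 kips (weld metal governs)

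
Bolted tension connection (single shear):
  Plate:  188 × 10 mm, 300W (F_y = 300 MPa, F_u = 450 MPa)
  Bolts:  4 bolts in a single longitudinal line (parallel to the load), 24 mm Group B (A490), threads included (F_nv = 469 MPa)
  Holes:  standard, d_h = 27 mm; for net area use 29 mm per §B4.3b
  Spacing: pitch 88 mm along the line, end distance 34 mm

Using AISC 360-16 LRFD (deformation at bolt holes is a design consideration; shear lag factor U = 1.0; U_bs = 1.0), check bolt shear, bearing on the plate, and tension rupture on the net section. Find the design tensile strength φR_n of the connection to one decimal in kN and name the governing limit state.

Bolt shear: A_b = π(24)²/4 = 452.39 mm². φR_n = 0.75 × 469 × 452.39 × 4 × 1 = 636.5 kN.
Bearing (10 mm plate, F_u = 450 MPa): end bolts L_c = 34 − 27/2 = 20.5, R_n = min(1.2×20.5×10×450, 2.4×24×10×450) = 110.7 kN/bolt; interior L_c = 88 − 27 = 61, R_n = 259.2 kN/bolt. φR_n = 0.75 × (1×110.7 + 3×259.2) = 666.2 kN.
Tension rupture (net): A_n = (188 − 1×29)×10 = 1590 mm² (U = 1.0, A_e = A_n). φR_n = 0.75 × 450 × 1590 = 536.6 kN.
Governing: min(636.5, 666.2, 536.6) = 536.6 kN → net-section rupture.

536.6 kN (net-section rupture governs)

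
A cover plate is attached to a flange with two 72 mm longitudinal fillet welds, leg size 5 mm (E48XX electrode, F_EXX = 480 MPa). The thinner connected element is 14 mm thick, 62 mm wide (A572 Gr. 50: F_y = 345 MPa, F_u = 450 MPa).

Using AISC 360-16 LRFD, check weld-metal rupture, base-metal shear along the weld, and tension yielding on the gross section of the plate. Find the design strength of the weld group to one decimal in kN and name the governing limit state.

110.0 kN (weld metal governs)

Weld metal: throat = 0.707×5 = 3.535 mm, L = 2×72 = 144 mm. φR_n = 0.75 × 0.6 × 480 × 3.535 × 144 = 110.0 kN.
Base metal shear (14 mm plate): yield φR_n = 1.0×0.6×345×14×144 = 417.3 kN; rupture φR_n = 0.75×0.6×450×14×144 = 408.2 kN; take 408.2 kN (rupture).
Tension yield (gross): A_g = 62×14 = 868 mm². φR_n = 0.90 × 345 × 868 = 269.5 kN.
Governing: min(110.0, 408.2, 269.5) = 110.0 kN → weld metal.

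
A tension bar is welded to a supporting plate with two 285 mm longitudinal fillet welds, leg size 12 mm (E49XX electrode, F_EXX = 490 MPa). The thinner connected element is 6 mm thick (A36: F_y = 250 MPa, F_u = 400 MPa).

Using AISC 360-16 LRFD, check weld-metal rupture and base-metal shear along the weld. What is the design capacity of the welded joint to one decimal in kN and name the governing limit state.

513.0 kN (base-metal shear governs)

Weld metal: throat = 0.707×12 = 8.484 mm, L = 2×285 = 570 mm. φR_n = 0.75 × 0.6 × 490 × 8.484 × 570 = 1066.3 kN.
Base metal shear (6 mm plate): yield φR_n = 1.0×0.6×250×6×570 = 513.0 kN; rupture φR_n = 0.75×0.6×400×6×570 = 615.6 kN; take 513.0 kN (yield).
Governing: min(1066.3, 513.0) = 513.0 kN → base-metal shear.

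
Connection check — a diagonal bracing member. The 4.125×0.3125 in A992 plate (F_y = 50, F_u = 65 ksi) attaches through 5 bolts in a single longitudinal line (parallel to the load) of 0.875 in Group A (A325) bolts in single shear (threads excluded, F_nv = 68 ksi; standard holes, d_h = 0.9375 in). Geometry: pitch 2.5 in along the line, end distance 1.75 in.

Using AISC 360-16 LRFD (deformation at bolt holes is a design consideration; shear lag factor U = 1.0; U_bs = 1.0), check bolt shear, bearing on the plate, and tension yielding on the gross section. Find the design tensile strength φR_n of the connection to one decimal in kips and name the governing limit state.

58.0 kips (gross-section yield governs)

Bolt shear: A_b = π(0.875)²/4 = 0.60132 in². φR_n = 0.75 × 68 × 0.60132 × 5 × 1 = 153.3 kips.
Bearing (0.3125 in plate, F_u = 65 ksi): end bolts L_c = 1.75 − 0.9375/2 = 1.28125, R_n = min(1.2×1.28125×0.3125×65, 2.4×0.875×0.3125×65) = 31.23 kips/bolt; interior L_c = 2.5 − 0.9375 = 1.5625, R_n = 38.086 kips/bolt. φR_n = 0.75 × (1×31.23 + 4×38.086) = 137.7 kips.
Tension yield (gross): A_g = 4.125×0.3125 = 1.2891 in². φR_n = 0.90 × 50 × 1.2891 = 58.0 kips.
Governing: min(153.3, 137.7, 58.0) = 58.0 kips → gross-section yield.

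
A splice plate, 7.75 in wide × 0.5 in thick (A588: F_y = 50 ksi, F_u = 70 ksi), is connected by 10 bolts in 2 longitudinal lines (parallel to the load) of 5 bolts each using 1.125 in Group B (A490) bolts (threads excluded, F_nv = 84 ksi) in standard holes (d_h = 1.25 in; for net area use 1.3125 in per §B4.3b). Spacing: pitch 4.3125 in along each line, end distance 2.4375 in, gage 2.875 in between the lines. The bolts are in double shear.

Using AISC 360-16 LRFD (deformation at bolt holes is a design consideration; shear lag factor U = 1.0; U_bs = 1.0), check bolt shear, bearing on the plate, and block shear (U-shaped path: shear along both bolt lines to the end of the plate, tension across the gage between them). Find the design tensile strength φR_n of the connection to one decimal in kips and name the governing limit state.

Bolt shear: A_b = π(1.125)²/4 = 0.99402 in². φR_n = 0.75 × 84 × 0.99402 × 10 × 2 = 1252.5 kips.
Bearing (0.5 in plate, F_u = 70 ksi): end bolts L_c = 2.4375 − 1.25/2 = 1.8125, R_n = min(1.2×1.8125×0.5×70, 2.4×1.125×0.5×70) = 76.125 kips/bolt; interior L_c = 4.3125 − 1.25 = 3.0625, R_n = 94.5 kips/bolt. φR_n = 0.75 × (2×76.125 + 8×94.5) = 681.2 kips.
Block shear: shear path 2×[2.4375+4×4.3125] = 2×19.6875 in, A_gv = 19.688, A_nv = 2×(19.6875 − 4.5×1.3125)×0.5 = 13.781 in²; tension across gage: (2.875 − 1×1.3125)×0.5 = 0.78125 in². R_n = min(0.6×70×13.781, 0.6×50×19.688) + 1.0×70×0.78125 = min(578.8, 590.64) + 54.688 = 633.49 kips. φR_n = 0.75 × 633.49 = 475.1 kips.
Governing: min(1252.5, 681.2, 475.1) = 475.1 kips → block shear.

475.1 kips (block shear governs)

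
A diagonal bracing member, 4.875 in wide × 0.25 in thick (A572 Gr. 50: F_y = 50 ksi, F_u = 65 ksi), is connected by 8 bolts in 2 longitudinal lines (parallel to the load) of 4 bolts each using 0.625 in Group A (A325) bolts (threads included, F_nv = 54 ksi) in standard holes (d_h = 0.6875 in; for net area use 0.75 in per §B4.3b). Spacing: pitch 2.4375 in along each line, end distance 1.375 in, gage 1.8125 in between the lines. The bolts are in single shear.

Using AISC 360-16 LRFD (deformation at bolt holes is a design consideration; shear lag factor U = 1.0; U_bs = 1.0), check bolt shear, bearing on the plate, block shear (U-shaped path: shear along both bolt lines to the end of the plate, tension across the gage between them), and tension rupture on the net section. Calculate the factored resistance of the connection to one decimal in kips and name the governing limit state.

Bolt shear: A_b = π(0.625)²/4 = 0.3068 in². φR_n = 0.75 × 54 × 0.3068 × 8 × 1 = 99.4 kips.
Bearing (0.25 in plate, F_u = 65 ksi): end bolts L_c = 1.375 − 0.6875/2 = 1.03125, R_n = min(1.2×1.03125×0.25×65, 2.4×0.625×0.25×65) = 20.109 kips/bolt; interior L_c = 2.4375 − 0.6875 = 1.75, R_n = 24.375 kips/bolt. φR_n = 0.75 × (2×20.109 + 6×24.375) = 139.9 kips.
Block shear: shear path 2×[1.375+3×2.4375] = 2×8.6875 in, A_gv = 4.3438, A_nv = 2×(8.6875 − 3.5×0.75)×0.25 = 3.0313 in²; tension across gage: (1.8125 − 1×0.75)×0.25 = 0.26563 in². R_n = min(0.6×65×3.0313, 0.6×50×4.3438) + 1.0×65×0.26563 = min(118.22, 130.31) + 17.266 = 135.49 kips. φR_n = 0.75 × 135.49 = 101.6 kips.
Tension rupture (net): A_n = (4.875 − 2×0.75)×0.25 = 0.84375 in² (U = 1.0, A_e = A_n). φR_n = 0.75 × 65 × 0.84375 = 41.1 kips.
Governing: min(99.4, 139.9, 101.6, 41.1) = 41.1 kips → net-section rupture.

41.1 kips (net-section rupture governs)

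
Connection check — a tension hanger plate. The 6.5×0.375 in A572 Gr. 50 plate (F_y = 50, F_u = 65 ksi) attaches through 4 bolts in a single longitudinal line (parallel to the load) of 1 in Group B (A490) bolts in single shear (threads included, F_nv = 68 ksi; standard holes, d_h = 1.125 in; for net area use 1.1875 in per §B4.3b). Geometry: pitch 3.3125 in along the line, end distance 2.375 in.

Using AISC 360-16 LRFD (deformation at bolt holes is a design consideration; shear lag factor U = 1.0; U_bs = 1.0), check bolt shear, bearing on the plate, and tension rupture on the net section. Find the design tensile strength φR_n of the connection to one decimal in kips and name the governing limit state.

Bolt shear: A_b = π(1)²/4 = 0.7854 in². φR_n = 0.75 × 68 × 0.7854 × 4 × 1 = 160.2 kips.
Bearing (0.375 in plate, F_u = 65 ksi): end bolts L_c = 2.375 − 1.125/2 = 1.8125, R_n = min(1.2×1.8125×0.375×65, 2.4×1×0.375×65) = 53.016 kips/bolt; interior L_c = 3.3125 − 1.125 = 2.1875, R_n = 58.5 kips/bolt. φR_n = 0.75 × (1×53.016 + 3×58.5) = 171.4 kips.
Tension rupture (net): A_n = (6.5 − 1×1.1875)×0.375 = 1.9922 in² (U = 1.0, A_e = A_n). φR_n = 0.75 × 65 × 1.9922 = 97.1 kips.
Governing: min(160.2, 171.4, 97.1) = 97.1 kips → net-section rupture.

97.1 kips (net-section rupture governs)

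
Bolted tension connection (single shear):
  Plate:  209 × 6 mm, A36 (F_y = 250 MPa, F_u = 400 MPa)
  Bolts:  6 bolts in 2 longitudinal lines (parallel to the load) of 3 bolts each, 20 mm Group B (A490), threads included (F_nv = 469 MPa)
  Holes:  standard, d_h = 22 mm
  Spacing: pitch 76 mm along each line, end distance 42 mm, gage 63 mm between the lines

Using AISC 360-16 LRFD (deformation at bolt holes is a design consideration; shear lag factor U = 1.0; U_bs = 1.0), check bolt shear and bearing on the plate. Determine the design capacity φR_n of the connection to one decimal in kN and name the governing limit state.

479.5 kN (bearing governs)

Bolt shear: A_b = π(20)²/4 = 314.16 mm². φR_n = 0.75 × 469 × 314.16 × 6 × 1 = 663.0 kN.
Bearing (6 mm plate, F_u = 400 MPa): end bolts L_c = 42 − 22/2 = 31, R_n = min(1.2×31×6×400, 2.4×20×6×400) = 89.28 kN/bolt; interior L_c = 76 − 22 = 54, R_n = 115.2 kN/bolt. φR_n = 0.75 × (2×89.28 + 4×115.2) = 479.5 kN.
Governing: min(663.0, 479.5) = 479.5 kN → bearing.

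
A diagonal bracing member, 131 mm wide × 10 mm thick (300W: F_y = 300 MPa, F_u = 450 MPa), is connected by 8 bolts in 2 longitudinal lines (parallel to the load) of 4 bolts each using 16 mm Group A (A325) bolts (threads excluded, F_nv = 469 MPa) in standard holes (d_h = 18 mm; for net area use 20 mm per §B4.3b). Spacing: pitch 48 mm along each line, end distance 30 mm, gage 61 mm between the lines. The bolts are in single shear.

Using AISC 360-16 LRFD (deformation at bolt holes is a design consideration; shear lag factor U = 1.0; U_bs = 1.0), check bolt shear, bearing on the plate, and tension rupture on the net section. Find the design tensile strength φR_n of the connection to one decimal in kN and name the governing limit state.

Bolt shear: A_b = π(16)²/4 = 201.06 mm². φR_n = 0.75 × 469 × 201.06 × 8 × 1 = 565.8 kN.
Bearing (10 mm plate, F_u = 450 MPa): end bolts L_c = 30 − 18/2 = 21, R_n = min(1.2×21×10×450, 2.4×16×10×450) = 113.4 kN/bolt; interior L_c = 48 − 18 = 30, R_n = 162 kN/bolt. φR_n = 0.75 × (2×113.4 + 6×162) = 899.1 kN.
Tension rupture (net): A_n = (131 − 2×20)×10 = 910 mm² (U = 1.0, A_e = A_n). φR_n = 0.75 × 450 × 910 = 307.1 kN.
Governing: min(565.8, 899.1, 307.1) = 307.1 kN → net-section rupture.

307.1 kN (net-section rupture governs)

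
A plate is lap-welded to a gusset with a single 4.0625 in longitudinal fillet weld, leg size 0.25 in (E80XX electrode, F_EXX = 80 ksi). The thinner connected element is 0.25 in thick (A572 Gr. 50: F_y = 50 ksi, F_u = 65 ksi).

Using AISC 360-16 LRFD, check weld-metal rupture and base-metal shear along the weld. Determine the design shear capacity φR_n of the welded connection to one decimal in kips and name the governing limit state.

25.8 kips (weld metal governs)

Weld metal: throat = 0.707×0.25 = 0.17675 in, L = 4.0625 in. φR_n = 0.75 × 0.6 × 80 × 0.17675 × 4.0625 = 25.8 kips.
Base metal shear (0.25 in plate): yield φR_n = 1.0×0.6×50×0.25×4.0625 = 30.5 kips; rupture φR_n = 0.75×0.6×65×0.25×4.0625 = 29.7 kips; take 29.7 kips (rupture).
Governing: min(25.8, 29.7) = 25.8 kips → weld metal.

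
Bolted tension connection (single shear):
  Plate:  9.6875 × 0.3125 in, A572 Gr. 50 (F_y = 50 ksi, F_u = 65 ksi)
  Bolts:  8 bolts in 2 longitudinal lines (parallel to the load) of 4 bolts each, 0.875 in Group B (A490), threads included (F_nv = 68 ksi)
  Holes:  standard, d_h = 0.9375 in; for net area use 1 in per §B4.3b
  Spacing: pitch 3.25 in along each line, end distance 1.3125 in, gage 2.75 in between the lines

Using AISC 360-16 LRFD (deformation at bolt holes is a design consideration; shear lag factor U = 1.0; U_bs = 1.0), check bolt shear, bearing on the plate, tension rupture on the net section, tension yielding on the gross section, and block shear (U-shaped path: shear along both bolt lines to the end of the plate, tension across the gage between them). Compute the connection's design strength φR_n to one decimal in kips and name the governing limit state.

117.1 kips (net-section rupture governs)

Bolt shear: A_b = π(0.875)²/4 = 0.60132 in². φR_n = 0.75 × 68 × 0.60132 × 8 × 1 = 245.3 kips.
Bearing (0.3125 in plate, F_u = 65 ksi): end bolts L_c = 1.3125 − 0.9375/2 = 0.84375, R_n = min(1.2×0.84375×0.3125×65, 2.4×0.875×0.3125×65) = 20.566 kips/bolt; interior L_c = 3.25 − 0.9375 = 2.3125, R_n = 42.656 kips/bolt. φR_n = 0.75 × (2×20.566 + 6×42.656) = 222.8 kips.
Tension rupture (net): A_n = (9.6875 − 2×1)×0.3125 = 2.4023 in² (U = 1.0, A_e = A_n). φR_n = 0.75 × 65 × 2.4023 = 117.1 kips.
Tension yield (gross): A_g = 9.6875×0.3125 = 3.0273 in². φR_n = 0.90 × 50 × 3.0273 = 136.2 kips.
Block shear: shear path 2×[1.3125+3×3.25] = 2×11.0625 in, A_gv = 6.9141, A_nv = 2×(11.0625 − 3.5×1)×0.3125 = 4.7266 in²; tension across gage: (2.75 − 1×1)×0.3125 = 0.54688 in². R_n = min(0.6×65×4.7266, 0.6×50×6.9141) + 1.0×65×0.54688 = min(184.34, 207.42) + 35.547 = 219.89 kips. φR_n = 0.75 × 219.89 = 164.9 kips.
Governing: min(245.3, 222.8, 117.1, 136.2, 164.9) = 117.1 kips → net-section rupture.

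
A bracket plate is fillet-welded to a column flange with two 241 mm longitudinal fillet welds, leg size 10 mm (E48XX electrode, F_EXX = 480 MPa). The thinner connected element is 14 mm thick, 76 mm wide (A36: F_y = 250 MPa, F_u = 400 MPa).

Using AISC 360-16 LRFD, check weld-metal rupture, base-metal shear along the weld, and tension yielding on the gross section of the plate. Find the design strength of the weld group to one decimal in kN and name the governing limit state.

Weld metal: throat = 0.707×10 = 7.07 mm, L = 2×241 = 482 mm. φR_n = 0.75 × 0.6 × 480 × 7.07 × 482 = 736.1 kN.
Base metal shear (14 mm plate): yield φR_n = 1.0×0.6×250×14×482 = 1012.2 kN; rupture φR_n = 0.75×0.6×400×14×482 = 1214.6 kN; take 1012.2 kN (yield).
Tension yield (gross): A_g = 76×14 = 1064 mm². φR_n = 0.90 × 250 × 1064 = 239.4 kN.
Governing: min(736.1, 1012.2, 239.4) = 239.4 kN → gross-section yield.

239.4 kN (gross-section yield governs)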